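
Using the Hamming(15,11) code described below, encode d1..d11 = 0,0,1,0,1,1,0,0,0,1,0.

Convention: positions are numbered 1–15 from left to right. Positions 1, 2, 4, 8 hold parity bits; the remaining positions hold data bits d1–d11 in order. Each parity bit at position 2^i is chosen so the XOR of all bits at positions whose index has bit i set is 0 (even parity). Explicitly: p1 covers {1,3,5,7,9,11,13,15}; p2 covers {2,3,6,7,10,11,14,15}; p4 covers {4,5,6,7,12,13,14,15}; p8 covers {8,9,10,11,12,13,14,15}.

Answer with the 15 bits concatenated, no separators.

110001011100010

Place data at non-parity positions: p1 p2 0 p4 0 1 0 p8 1 1 0 0 0 1 0
p1 (pos 1,3,5,7,9,11,13,15): XOR of data positions = 0⊕0⊕0⊕1⊕0⊕0⊕0 = 1
p2 (pos 2,3,6,7,10,11,14,15): XOR of data positions = 0⊕1⊕0⊕1⊕0⊕1⊕0 = 1
p4 (pos 4,5,6,7,12,13,14,15): XOR of data positions = 0⊕1⊕0⊕0⊕0⊕1⊕0 = 0
p8 (pos 8,9,10,11,12,13,14,15): XOR of data positions = 1⊕1⊕0⊕0⊕0⊕1⊕0 = 1
Codeword: 110001011100010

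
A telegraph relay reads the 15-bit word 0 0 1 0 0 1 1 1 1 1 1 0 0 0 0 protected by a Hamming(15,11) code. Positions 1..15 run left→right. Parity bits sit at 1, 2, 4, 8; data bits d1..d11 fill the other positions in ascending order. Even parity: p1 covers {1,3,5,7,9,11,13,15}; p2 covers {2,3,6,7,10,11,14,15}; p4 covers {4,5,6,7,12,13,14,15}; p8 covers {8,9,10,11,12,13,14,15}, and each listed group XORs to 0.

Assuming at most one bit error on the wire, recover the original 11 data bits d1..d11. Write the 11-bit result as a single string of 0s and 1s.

s1 (pos 1,3,5,7,9,11,13,15): 0⊕1⊕0⊕1⊕1⊕1⊕0⊕0 = 0
s2 (pos 2,3,6,7,10,11,14,15): 0⊕1⊕1⊕1⊕1⊕1⊕0⊕0 = 1
s4 (pos 4,5,6,7,12,13,14,15): 0⊕0⊕1⊕1⊕0⊕0⊕0⊕0 = 0
s8 (pos 8,9,10,11,12,13,14,15): 1⊕1⊕1⊕1⊕0⊕0⊕0⊕0 = 0
Syndrome s8…s1 = 0010 → error at position 2.
Flip position 2: 001001111110000 → 011001111110000
Read data bits from positions 3,5,6,7,9,10,11,12,13,14,15: 10111110000

10111110000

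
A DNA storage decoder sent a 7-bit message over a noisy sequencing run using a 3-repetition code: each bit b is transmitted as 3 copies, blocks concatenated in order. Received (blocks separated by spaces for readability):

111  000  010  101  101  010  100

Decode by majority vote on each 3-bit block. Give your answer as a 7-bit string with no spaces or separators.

1001100

Block 1 (111): 3 ones → 1
Block 2 (000): 0 ones → 0
Block 3 (010): 1 one → 0
Block 4 (101): 2 ones → 1
Block 5 (101): 2 ones → 1
Block 6 (010): 1 one → 0
Block 7 (100): 1 one → 0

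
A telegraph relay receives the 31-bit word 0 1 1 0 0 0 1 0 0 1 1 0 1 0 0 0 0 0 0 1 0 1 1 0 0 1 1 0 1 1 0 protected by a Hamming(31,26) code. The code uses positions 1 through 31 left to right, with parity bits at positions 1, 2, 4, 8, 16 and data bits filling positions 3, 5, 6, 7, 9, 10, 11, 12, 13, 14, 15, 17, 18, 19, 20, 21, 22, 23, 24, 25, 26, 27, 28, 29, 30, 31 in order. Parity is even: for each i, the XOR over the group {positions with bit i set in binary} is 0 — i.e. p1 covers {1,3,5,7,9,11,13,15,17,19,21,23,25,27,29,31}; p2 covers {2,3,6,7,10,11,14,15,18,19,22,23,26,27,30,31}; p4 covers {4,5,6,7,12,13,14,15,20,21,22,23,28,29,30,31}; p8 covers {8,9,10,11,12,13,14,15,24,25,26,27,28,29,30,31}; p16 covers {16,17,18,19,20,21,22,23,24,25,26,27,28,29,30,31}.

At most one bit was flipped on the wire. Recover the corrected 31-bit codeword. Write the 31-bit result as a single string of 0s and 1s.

s1 (pos 1,3,5,7,9,11,13,15,17,19,21,23,25,27,29,31): 0⊕1⊕0⊕1⊕0⊕1⊕1⊕0⊕0⊕0⊕0⊕1⊕0⊕1⊕1⊕0 = 1
s2 (pos 2,3,6,7,10,11,14,15,18,19,22,23,26,27,30,31): 1⊕1⊕0⊕1⊕1⊕1⊕0⊕0⊕0⊕0⊕1⊕1⊕1⊕1⊕1⊕0 = 0
s4 (pos 4,5,6,7,12,13,14,15,20,21,22,23,28,29,30,31): 0⊕0⊕0⊕1⊕0⊕1⊕0⊕0⊕1⊕0⊕1⊕1⊕0⊕1⊕1⊕0 = 1
s8 (pos 8,9,10,11,12,13,14,15,24,25,26,27,28,29,30,31): 0⊕0⊕1⊕1⊕0⊕1⊕0⊕0⊕0⊕0⊕1⊕1⊕0⊕1⊕1⊕0 = 1
s16 (pos 16,17,18,19,20,21,22,23,24,25,26,27,28,29,30,31): 0⊕0⊕0⊕0⊕1⊕0⊕1⊕1⊕0⊕0⊕1⊕1⊕0⊕1⊕1⊕0 = 1
Syndrome s16…s1 = 11101 → error at position 29.
Flip position 29: 0110001001101000000101100110110 → 0110001001101000000101100110010

0110001001101000000101100110010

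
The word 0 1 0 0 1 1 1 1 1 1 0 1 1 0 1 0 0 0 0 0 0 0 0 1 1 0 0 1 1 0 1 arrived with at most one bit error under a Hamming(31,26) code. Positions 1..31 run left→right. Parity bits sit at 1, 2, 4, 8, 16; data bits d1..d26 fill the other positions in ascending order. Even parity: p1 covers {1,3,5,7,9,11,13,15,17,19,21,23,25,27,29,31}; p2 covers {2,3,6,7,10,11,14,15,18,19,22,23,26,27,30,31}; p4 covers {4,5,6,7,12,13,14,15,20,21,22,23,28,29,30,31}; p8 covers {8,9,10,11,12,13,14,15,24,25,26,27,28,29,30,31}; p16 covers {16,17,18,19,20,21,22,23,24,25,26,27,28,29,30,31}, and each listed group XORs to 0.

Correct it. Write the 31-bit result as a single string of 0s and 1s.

0100111111011010000000011000101

s1 (pos 1,3,5,7,9,11,13,15,17,19,21,23,25,27,29,31): 0⊕0⊕1⊕1⊕1⊕0⊕1⊕1⊕0⊕0⊕0⊕0⊕1⊕0⊕1⊕1 = 0
s2 (pos 2,3,6,7,10,11,14,15,18,19,22,23,26,27,30,31): 1⊕0⊕1⊕1⊕1⊕0⊕0⊕1⊕0⊕0⊕0⊕0⊕0⊕0⊕0⊕1 = 0
s4 (pos 4,5,6,7,12,13,14,15,20,21,22,23,28,29,30,31): 0⊕1⊕1⊕1⊕1⊕1⊕0⊕1⊕0⊕0⊕0⊕0⊕1⊕1⊕0⊕1 = 1
s8 (pos 8,9,10,11,12,13,14,15,24,25,26,27,28,29,30,31): 1⊕1⊕1⊕0⊕1⊕1⊕0⊕1⊕1⊕1⊕0⊕0⊕1⊕1⊕0⊕1 = 1
s16 (pos 16,17,18,19,20,21,22,23,24,25,26,27,28,29,30,31): 0⊕0⊕0⊕0⊕0⊕0⊕0⊕0⊕1⊕1⊕0⊕0⊕1⊕1⊕0⊕1 = 1
Syndrome s16…s1 = 11100 → error at position 28.
Flip position 28: 0100111111011010000000011001101 → 0100111111011010000000011000101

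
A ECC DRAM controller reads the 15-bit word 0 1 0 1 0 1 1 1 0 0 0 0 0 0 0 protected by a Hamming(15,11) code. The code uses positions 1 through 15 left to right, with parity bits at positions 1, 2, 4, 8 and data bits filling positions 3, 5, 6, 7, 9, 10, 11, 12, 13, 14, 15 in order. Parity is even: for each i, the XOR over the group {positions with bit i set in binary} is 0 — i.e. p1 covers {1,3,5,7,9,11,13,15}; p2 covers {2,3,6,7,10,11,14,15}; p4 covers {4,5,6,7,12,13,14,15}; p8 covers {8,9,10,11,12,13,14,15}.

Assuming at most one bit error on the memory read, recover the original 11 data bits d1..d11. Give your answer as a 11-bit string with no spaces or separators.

s1 (pos 1,3,5,7,9,11,13,15): 0⊕0⊕0⊕1⊕0⊕0⊕0⊕0 = 1
s2 (pos 2,3,6,7,10,11,14,15): 1⊕0⊕1⊕1⊕0⊕0⊕0⊕0 = 1
s4 (pos 4,5,6,7,12,13,14,15): 1⊕0⊕1⊕1⊕0⊕0⊕0⊕0 = 1
s8 (pos 8,9,10,11,12,13,14,15): 1⊕0⊕0⊕0⊕0⊕0⊕0⊕0 = 1
Syndrome s8…s1 = 1111 → error at position 15.
Flip position 15: 010101110000000 → 010101110000001
Read data bits from positions 3,5,6,7,9,10,11,12,13,14,15: 00110000001

00110000001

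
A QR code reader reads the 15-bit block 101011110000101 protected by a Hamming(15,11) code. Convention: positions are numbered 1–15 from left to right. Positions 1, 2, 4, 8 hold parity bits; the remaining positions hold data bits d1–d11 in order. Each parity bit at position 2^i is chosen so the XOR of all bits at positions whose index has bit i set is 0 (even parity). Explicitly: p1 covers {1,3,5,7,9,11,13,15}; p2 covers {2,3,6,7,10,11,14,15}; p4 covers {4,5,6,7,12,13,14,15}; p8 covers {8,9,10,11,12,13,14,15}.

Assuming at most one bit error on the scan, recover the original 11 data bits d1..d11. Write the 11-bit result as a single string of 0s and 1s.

11110001101

s1 (pos 1,3,5,7,9,11,13,15): 1⊕1⊕1⊕1⊕0⊕0⊕1⊕1 = 0
s2 (pos 2,3,6,7,10,11,14,15): 0⊕1⊕1⊕1⊕0⊕0⊕0⊕1 = 0
s4 (pos 4,5,6,7,12,13,14,15): 0⊕1⊕1⊕1⊕0⊕1⊕0⊕1 = 1
s8 (pos 8,9,10,11,12,13,14,15): 1⊕0⊕0⊕0⊕0⊕1⊕0⊕1 = 1
Syndrome s8…s1 = 1100 → error at position 12.
Flip position 12: 101011110000101 → 101011110001101
Read data bits from positions 3,5,6,7,9,10,11,12,13,14,15: 11110001101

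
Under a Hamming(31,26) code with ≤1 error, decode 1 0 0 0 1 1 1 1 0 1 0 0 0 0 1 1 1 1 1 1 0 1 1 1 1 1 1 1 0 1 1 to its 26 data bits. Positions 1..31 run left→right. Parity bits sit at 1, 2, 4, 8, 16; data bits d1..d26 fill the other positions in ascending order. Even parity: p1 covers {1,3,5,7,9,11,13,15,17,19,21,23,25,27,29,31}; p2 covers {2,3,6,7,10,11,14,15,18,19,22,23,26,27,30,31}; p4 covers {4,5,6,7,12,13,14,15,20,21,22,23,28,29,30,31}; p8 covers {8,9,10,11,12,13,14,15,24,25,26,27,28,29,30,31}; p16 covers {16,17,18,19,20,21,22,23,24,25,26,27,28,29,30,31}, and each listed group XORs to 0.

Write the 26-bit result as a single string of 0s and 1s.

01110100001111101111111011

s1 (pos 1,3,5,7,9,11,13,15,17,19,21,23,25,27,29,31): 1⊕0⊕1⊕1⊕0⊕0⊕0⊕1⊕1⊕1⊕0⊕1⊕1⊕1⊕0⊕1 = 0
s2 (pos 2,3,6,7,10,11,14,15,18,19,22,23,26,27,30,31): 0⊕0⊕1⊕1⊕1⊕0⊕0⊕1⊕1⊕1⊕1⊕1⊕1⊕1⊕1⊕1 = 0
s4 (pos 4,5,6,7,12,13,14,15,20,21,22,23,28,29,30,31): 0⊕1⊕1⊕1⊕0⊕0⊕0⊕1⊕1⊕0⊕1⊕1⊕1⊕0⊕1⊕1 = 0
s8 (pos 8,9,10,11,12,13,14,15,24,25,26,27,28,29,30,31): 1⊕0⊕1⊕0⊕0⊕0⊕0⊕1⊕1⊕1⊕1⊕1⊕1⊕0⊕1⊕1 = 0
s16 (pos 16,17,18,19,20,21,22,23,24,25,26,27,28,29,30,31): 1⊕1⊕1⊕1⊕1⊕0⊕1⊕1⊕1⊕1⊕1⊕1⊕1⊕0⊕1⊕1 = 0
Syndrome s16…s1 = 00000 → no error.
Read data bits from positions 3,5,6,7,9,10,11,12,13,14,15,17,18,19,20,21,22,23,24,25,26,27,28,29,30,31: 01110100001111101111111011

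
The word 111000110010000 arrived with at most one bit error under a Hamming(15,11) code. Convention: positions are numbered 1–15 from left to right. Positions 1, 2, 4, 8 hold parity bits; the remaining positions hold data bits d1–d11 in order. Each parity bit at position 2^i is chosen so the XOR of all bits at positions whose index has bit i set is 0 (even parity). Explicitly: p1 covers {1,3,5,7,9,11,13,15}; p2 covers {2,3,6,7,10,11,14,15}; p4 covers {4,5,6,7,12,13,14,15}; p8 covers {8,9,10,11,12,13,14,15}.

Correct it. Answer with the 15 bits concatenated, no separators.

111100110010000

s1 (pos 1,3,5,7,9,11,13,15): 1⊕1⊕0⊕1⊕0⊕1⊕0⊕0 = 0
s2 (pos 2,3,6,7,10,11,14,15): 1⊕1⊕0⊕1⊕0⊕1⊕0⊕0 = 0
s4 (pos 4,5,6,7,12,13,14,15): 0⊕0⊕0⊕1⊕0⊕0⊕0⊕0 = 1
s8 (pos 8,9,10,11,12,13,14,15): 1⊕0⊕0⊕1⊕0⊕0⊕0⊕0 = 0
Syndrome s8…s1 = 0100 → error at position 4.
Flip position 4: 111000110010000 → 111100110010000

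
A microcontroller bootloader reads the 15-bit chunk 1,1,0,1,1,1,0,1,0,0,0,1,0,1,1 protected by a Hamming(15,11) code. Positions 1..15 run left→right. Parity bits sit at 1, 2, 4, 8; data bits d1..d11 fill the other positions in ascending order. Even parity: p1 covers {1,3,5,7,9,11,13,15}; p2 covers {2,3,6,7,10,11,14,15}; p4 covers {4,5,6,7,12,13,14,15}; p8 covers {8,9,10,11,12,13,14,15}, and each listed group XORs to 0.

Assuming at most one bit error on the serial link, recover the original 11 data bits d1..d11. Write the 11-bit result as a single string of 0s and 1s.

01100001011

s1 (pos 1,3,5,7,9,11,13,15): 1⊕0⊕1⊕0⊕0⊕0⊕0⊕1 = 1
s2 (pos 2,3,6,7,10,11,14,15): 1⊕0⊕1⊕0⊕0⊕0⊕1⊕1 = 0
s4 (pos 4,5,6,7,12,13,14,15): 1⊕1⊕1⊕0⊕1⊕0⊕1⊕1 = 0
s8 (pos 8,9,10,11,12,13,14,15): 1⊕0⊕0⊕0⊕1⊕0⊕1⊕1 = 0
Syndrome s8…s1 = 0001 → error at position 1.
Flip position 1: 110111010001011 → 010111010001011
Read data bits from positions 3,5,6,7,9,10,11,12,13,14,15: 01100001011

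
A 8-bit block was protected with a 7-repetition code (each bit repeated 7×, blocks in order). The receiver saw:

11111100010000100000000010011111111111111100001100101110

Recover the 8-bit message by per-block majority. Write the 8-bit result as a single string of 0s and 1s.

Block 1 (1111110): 6 ones → 1
Block 2 (0010000): 1 one → 0
Block 3 (1000000): 1 one → 0
Block 4 (0001001): 2 ones → 0
Block 5 (1111111): 7 ones → 1
Block 6 (1111111): 7 ones → 1
Block 7 (0000110): 2 ones → 0
Block 8 (0101110): 4 ones → 1

10001101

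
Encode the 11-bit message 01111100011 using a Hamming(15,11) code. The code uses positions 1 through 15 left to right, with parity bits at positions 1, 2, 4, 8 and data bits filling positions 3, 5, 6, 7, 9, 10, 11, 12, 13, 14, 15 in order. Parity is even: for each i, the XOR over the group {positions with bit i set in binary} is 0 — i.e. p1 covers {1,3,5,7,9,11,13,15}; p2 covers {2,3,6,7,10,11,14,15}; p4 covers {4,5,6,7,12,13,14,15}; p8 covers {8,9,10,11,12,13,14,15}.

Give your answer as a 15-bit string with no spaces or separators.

Place data at non-parity positions: p1 p2 0 p4 1 1 1 p8 1 1 0 0 0 1 1
p1 (pos 1,3,5,7,9,11,13,15): XOR of data positions = 0⊕1⊕1⊕1⊕0⊕0⊕1 = 0
p2 (pos 2,3,6,7,10,11,14,15): XOR of data positions = 0⊕1⊕1⊕1⊕0⊕1⊕1 = 1
p4 (pos 4,5,6,7,12,13,14,15): XOR of data positions = 1⊕1⊕1⊕0⊕0⊕1⊕1 = 1
p8 (pos 8,9,10,11,12,13,14,15): XOR of data positions = 1⊕1⊕0⊕0⊕0⊕1⊕1 = 0
Codeword: 010111101100011

010111101100011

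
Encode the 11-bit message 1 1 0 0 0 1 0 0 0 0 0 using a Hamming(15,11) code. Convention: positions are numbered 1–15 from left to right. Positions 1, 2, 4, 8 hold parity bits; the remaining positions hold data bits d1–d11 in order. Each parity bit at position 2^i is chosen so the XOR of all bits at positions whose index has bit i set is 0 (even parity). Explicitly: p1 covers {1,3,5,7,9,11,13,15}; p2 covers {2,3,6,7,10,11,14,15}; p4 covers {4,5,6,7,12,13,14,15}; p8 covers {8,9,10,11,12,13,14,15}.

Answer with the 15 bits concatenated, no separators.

Place data at non-parity positions: p1 p2 1 p4 1 0 0 p8 0 1 0 0 0 0 0
p1 (pos 1,3,5,7,9,11,13,15): XOR of data positions = 1⊕1⊕0⊕0⊕0⊕0⊕0 = 0
p2 (pos 2,3,6,7,10,11,14,15): XOR of data positions = 1⊕0⊕0⊕1⊕0⊕0⊕0 = 0
p4 (pos 4,5,6,7,12,13,14,15): XOR of data positions = 1⊕0⊕0⊕0⊕0⊕0⊕0 = 1
p8 (pos 8,9,10,11,12,13,14,15): XOR of data positions = 0⊕1⊕0⊕0⊕0⊕0⊕0 = 1
Codeword: 001110010100000

001110010100000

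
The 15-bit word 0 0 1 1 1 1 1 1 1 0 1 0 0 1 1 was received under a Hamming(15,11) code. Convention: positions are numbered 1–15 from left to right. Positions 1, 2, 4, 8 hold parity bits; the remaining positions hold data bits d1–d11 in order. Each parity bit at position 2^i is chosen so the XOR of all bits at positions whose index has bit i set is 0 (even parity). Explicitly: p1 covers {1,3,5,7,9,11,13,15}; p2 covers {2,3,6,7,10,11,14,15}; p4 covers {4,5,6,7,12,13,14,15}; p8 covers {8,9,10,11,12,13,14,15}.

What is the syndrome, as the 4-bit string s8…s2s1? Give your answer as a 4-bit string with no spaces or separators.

1000

s1 (pos 1,3,5,7,9,11,13,15): 0⊕1⊕1⊕1⊕1⊕1⊕0⊕1 = 0
s2 (pos 2,3,6,7,10,11,14,15): 0⊕1⊕1⊕1⊕0⊕1⊕1⊕1 = 0
s4 (pos 4,5,6,7,12,13,14,15): 1⊕1⊕1⊕1⊕0⊕0⊕1⊕1 = 0
s8 (pos 8,9,10,11,12,13,14,15): 1⊕1⊕0⊕1⊕0⊕0⊕1⊕1 = 1
Syndrome s8…s1 = 1000 → error at position 8.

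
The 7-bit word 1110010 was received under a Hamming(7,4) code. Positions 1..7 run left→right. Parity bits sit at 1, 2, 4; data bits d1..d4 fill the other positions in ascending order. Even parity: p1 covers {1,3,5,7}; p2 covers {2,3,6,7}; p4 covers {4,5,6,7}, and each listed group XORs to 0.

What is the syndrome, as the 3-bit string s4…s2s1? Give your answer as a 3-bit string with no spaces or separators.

110

s1 (pos 1,3,5,7): 1⊕1⊕0⊕0 = 0
s2 (pos 2,3,6,7): 1⊕1⊕1⊕0 = 1
s4 (pos 4,5,6,7): 0⊕0⊕1⊕0 = 1
Syndrome s4…s1 = 110 → error at position 6.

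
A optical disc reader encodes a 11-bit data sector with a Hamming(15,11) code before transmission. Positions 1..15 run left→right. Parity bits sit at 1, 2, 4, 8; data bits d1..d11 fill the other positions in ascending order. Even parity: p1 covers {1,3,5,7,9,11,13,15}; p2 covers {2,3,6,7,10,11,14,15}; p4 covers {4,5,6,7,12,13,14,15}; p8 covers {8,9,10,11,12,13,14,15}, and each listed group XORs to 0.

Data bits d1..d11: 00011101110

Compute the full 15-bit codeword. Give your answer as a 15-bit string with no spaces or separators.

Place data at non-parity positions: p1 p2 0 p4 0 0 1 p8 1 1 0 1 1 1 0
p1 (pos 1,3,5,7,9,11,13,15): XOR of data positions = 0⊕0⊕1⊕1⊕0⊕1⊕0 = 1
p2 (pos 2,3,6,7,10,11,14,15): XOR of data positions = 0⊕0⊕1⊕1⊕0⊕1⊕0 = 1
p4 (pos 4,5,6,7,12,13,14,15): XOR of data positions = 0⊕0⊕1⊕1⊕1⊕1⊕0 = 0
p8 (pos 8,9,10,11,12,13,14,15): XOR of data positions = 1⊕1⊕0⊕1⊕1⊕1⊕0 = 1
Codeword: 110000111101110

110000111101110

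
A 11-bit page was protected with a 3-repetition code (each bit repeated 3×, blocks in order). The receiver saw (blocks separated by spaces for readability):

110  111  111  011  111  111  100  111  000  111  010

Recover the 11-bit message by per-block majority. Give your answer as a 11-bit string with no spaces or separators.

11111101010

Block 1 (110): 2 ones → 1
Block 2 (111): 3 ones → 1
Block 3 (111): 3 ones → 1
Block 4 (011): 2 ones → 1
Block 5 (111): 3 ones → 1
Block 6 (111): 3 ones → 1
Block 7 (100): 1 one → 0
Block 8 (111): 3 ones → 1
Block 9 (000): 0 ones → 0
Block 10 (111): 3 ones → 1
Block 11 (010): 1 one → 0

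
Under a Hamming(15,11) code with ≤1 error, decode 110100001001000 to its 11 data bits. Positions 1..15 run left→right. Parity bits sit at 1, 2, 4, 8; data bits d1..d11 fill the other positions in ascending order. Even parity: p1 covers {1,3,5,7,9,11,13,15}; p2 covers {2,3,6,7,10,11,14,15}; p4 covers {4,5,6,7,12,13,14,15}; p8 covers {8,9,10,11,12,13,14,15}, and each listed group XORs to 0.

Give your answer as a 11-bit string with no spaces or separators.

s1 (pos 1,3,5,7,9,11,13,15): 1⊕0⊕0⊕0⊕1⊕0⊕0⊕0 = 0
s2 (pos 2,3,6,7,10,11,14,15): 1⊕0⊕0⊕0⊕0⊕0⊕0⊕0 = 1
s4 (pos 4,5,6,7,12,13,14,15): 1⊕0⊕0⊕0⊕1⊕0⊕0⊕0 = 0
s8 (pos 8,9,10,11,12,13,14,15): 0⊕1⊕0⊕0⊕1⊕0⊕0⊕0 = 0
Syndrome s8…s1 = 0010 → error at position 2.
Flip position 2: 110100001001000 → 100100001001000
Read data bits from positions 3,5,6,7,9,10,11,12,13,14,15: 00001001000

00001001000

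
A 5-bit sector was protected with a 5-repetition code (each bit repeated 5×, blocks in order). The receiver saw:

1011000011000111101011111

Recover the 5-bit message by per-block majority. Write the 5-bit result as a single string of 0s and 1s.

10011

Block 1 (10110): 3 ones → 1
Block 2 (00011): 2 ones → 0
Block 3 (00011): 2 ones → 0
Block 4 (11010): 3 ones → 1
Block 5 (11111): 5 ones → 1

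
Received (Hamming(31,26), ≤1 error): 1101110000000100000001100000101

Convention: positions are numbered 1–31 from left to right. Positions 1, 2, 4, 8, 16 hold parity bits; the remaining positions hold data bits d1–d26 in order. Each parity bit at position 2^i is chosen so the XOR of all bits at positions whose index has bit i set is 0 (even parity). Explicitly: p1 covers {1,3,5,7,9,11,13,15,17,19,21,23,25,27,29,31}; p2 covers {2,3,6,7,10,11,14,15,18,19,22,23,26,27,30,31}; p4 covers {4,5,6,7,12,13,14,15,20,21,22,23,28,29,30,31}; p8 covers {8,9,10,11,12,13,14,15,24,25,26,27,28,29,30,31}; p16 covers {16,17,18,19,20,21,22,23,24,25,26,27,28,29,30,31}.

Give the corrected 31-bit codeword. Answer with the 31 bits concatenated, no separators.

1101110010000100000001100000101

s1 (pos 1,3,5,7,9,11,13,15,17,19,21,23,25,27,29,31): 1⊕0⊕1⊕0⊕0⊕0⊕0⊕0⊕0⊕0⊕0⊕1⊕0⊕0⊕1⊕1 = 1
s2 (pos 2,3,6,7,10,11,14,15,18,19,22,23,26,27,30,31): 1⊕0⊕1⊕0⊕0⊕0⊕1⊕0⊕0⊕0⊕1⊕1⊕0⊕0⊕0⊕1 = 0
s4 (pos 4,5,6,7,12,13,14,15,20,21,22,23,28,29,30,31): 1⊕1⊕1⊕0⊕0⊕0⊕1⊕0⊕0⊕0⊕1⊕1⊕0⊕1⊕0⊕1 = 0
s8 (pos 8,9,10,11,12,13,14,15,24,25,26,27,28,29,30,31): 0⊕0⊕0⊕0⊕0⊕0⊕1⊕0⊕0⊕0⊕0⊕0⊕0⊕1⊕0⊕1 = 1
s16 (pos 16,17,18,19,20,21,22,23,24,25,26,27,28,29,30,31): 0⊕0⊕0⊕0⊕0⊕0⊕1⊕1⊕0⊕0⊕0⊕0⊕0⊕1⊕0⊕1 = 0
Syndrome s16…s1 = 01001 → error at position 9.
Flip position 9: 1101110000000100000001100000101 → 1101110010000100000001100000101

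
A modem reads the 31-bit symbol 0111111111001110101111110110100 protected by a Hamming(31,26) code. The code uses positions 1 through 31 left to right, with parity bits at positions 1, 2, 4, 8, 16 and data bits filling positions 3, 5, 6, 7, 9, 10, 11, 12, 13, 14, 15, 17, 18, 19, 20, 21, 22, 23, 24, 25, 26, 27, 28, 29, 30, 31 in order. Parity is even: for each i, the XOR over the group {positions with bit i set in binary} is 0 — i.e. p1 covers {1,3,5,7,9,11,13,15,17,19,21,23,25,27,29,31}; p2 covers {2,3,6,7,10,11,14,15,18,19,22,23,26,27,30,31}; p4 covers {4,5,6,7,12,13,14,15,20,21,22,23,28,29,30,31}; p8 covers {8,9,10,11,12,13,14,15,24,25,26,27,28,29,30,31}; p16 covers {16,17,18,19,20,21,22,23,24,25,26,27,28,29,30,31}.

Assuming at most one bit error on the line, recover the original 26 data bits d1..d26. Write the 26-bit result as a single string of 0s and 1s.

s1 (pos 1,3,5,7,9,11,13,15,17,19,21,23,25,27,29,31): 0⊕1⊕1⊕1⊕1⊕0⊕1⊕1⊕1⊕1⊕1⊕1⊕0⊕1⊕1⊕0 = 0
s2 (pos 2,3,6,7,10,11,14,15,18,19,22,23,26,27,30,31): 1⊕1⊕1⊕1⊕1⊕0⊕1⊕1⊕0⊕1⊕1⊕1⊕1⊕1⊕0⊕0 = 0
s4 (pos 4,5,6,7,12,13,14,15,20,21,22,23,28,29,30,31): 1⊕1⊕1⊕1⊕0⊕1⊕1⊕1⊕1⊕1⊕1⊕1⊕0⊕1⊕0⊕0 = 0
s8 (pos 8,9,10,11,12,13,14,15,24,25,26,27,28,29,30,31): 1⊕1⊕1⊕0⊕0⊕1⊕1⊕1⊕1⊕0⊕1⊕1⊕0⊕1⊕0⊕0 = 0
s16 (pos 16,17,18,19,20,21,22,23,24,25,26,27,28,29,30,31): 0⊕1⊕0⊕1⊕1⊕1⊕1⊕1⊕1⊕0⊕1⊕1⊕0⊕1⊕0⊕0 = 0
Syndrome s16…s1 = 00000 → no error.
Read data bits from positions 3,5,6,7,9,10,11,12,13,14,15,17,18,19,20,21,22,23,24,25,26,27,28,29,30,31: 11111100111101111110110100

11111100111101111110110100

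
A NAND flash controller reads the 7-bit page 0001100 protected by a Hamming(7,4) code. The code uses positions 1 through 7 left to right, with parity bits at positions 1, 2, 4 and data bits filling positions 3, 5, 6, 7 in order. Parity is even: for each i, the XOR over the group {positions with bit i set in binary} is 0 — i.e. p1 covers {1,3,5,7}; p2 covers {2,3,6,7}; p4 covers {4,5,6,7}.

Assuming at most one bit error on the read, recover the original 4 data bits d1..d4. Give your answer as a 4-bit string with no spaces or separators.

0100

s1 (pos 1,3,5,7): 0⊕0⊕1⊕0 = 1
s2 (pos 2,3,6,7): 0⊕0⊕0⊕0 = 0
s4 (pos 4,5,6,7): 1⊕1⊕0⊕0 = 0
Syndrome s4…s1 = 001 → error at position 1.
Flip position 1: 0001100 → 1001100
Read data bits from positions 3,5,6,7: 0100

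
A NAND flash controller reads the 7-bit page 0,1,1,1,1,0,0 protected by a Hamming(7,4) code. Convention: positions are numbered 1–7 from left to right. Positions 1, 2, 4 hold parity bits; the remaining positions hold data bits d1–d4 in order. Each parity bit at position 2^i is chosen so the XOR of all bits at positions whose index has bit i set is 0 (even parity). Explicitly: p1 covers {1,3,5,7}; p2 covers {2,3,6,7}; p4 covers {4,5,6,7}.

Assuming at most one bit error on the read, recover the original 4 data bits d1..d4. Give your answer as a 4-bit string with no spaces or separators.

s1 (pos 1,3,5,7): 0⊕1⊕1⊕0 = 0
s2 (pos 2,3,6,7): 1⊕1⊕0⊕0 = 0
s4 (pos 4,5,6,7): 1⊕1⊕0⊕0 = 0
Syndrome s4…s1 = 000 → no error.
Read data bits from positions 3,5,6,7: 1100

1100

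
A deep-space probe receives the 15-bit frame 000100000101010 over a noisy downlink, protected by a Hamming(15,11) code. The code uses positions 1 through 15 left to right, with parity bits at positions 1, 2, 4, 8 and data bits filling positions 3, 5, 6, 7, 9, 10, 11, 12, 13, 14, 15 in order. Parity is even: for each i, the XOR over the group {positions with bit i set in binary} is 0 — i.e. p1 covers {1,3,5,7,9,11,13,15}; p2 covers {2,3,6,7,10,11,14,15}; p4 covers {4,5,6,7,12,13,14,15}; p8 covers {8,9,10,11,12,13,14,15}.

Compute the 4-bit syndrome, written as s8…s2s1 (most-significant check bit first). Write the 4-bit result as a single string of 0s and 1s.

s1 (pos 1,3,5,7,9,11,13,15): 0⊕0⊕0⊕0⊕0⊕0⊕0⊕0 = 0
s2 (pos 2,3,6,7,10,11,14,15): 0⊕0⊕0⊕0⊕1⊕0⊕1⊕0 = 0
s4 (pos 4,5,6,7,12,13,14,15): 1⊕0⊕0⊕0⊕1⊕0⊕1⊕0 = 1
s8 (pos 8,9,10,11,12,13,14,15): 0⊕0⊕1⊕0⊕1⊕0⊕1⊕0 = 1
Syndrome s8…s1 = 1100 → error at position 12.

1100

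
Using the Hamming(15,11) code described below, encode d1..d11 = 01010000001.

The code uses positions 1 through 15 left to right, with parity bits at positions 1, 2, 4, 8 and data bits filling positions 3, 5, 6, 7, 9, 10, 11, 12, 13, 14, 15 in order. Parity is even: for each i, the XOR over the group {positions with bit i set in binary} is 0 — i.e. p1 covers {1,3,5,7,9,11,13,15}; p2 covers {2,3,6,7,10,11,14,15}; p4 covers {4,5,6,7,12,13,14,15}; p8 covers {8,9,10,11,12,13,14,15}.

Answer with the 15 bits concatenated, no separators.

Place data at non-parity positions: p1 p2 0 p4 1 0 1 p8 0 0 0 0 0 0 1
p1 (pos 1,3,5,7,9,11,13,15): XOR of data positions = 0⊕1⊕1⊕0⊕0⊕0⊕1 = 1
p2 (pos 2,3,6,7,10,11,14,15): XOR of data positions = 0⊕0⊕1⊕0⊕0⊕0⊕1 = 0
p4 (pos 4,5,6,7,12,13,14,15): XOR of data positions = 1⊕0⊕1⊕0⊕0⊕0⊕1 = 1
p8 (pos 8,9,10,11,12,13,14,15): XOR of data positions = 0⊕0⊕0⊕0⊕0⊕0⊕1 = 1
Codeword: 100110110000001

100110110000001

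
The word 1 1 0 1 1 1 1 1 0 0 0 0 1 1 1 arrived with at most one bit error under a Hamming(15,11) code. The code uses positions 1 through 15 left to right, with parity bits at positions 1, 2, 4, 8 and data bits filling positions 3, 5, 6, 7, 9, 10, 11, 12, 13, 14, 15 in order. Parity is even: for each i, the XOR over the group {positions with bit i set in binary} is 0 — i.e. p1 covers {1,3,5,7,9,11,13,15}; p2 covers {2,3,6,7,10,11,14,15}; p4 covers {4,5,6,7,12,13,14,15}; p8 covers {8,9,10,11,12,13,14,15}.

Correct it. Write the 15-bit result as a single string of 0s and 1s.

s1 (pos 1,3,5,7,9,11,13,15): 1⊕0⊕1⊕1⊕0⊕0⊕1⊕1 = 1
s2 (pos 2,3,6,7,10,11,14,15): 1⊕0⊕1⊕1⊕0⊕0⊕1⊕1 = 1
s4 (pos 4,5,6,7,12,13,14,15): 1⊕1⊕1⊕1⊕0⊕1⊕1⊕1 = 1
s8 (pos 8,9,10,11,12,13,14,15): 1⊕0⊕0⊕0⊕0⊕1⊕1⊕1 = 0
Syndrome s8…s1 = 0111 → error at position 7.
Flip position 7: 110111110000111 → 110111010000111

110111010000111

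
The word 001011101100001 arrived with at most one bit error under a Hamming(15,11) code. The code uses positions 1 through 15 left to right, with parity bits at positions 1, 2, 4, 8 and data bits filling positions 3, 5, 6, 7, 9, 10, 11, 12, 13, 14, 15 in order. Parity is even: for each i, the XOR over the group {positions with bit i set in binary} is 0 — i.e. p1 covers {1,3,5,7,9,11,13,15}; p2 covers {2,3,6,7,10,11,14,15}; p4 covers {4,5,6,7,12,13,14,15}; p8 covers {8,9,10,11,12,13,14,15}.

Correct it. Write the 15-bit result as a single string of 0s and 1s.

s1 (pos 1,3,5,7,9,11,13,15): 0⊕1⊕1⊕1⊕1⊕0⊕0⊕1 = 1
s2 (pos 2,3,6,7,10,11,14,15): 0⊕1⊕1⊕1⊕1⊕0⊕0⊕1 = 1
s4 (pos 4,5,6,7,12,13,14,15): 0⊕1⊕1⊕1⊕0⊕0⊕0⊕1 = 0
s8 (pos 8,9,10,11,12,13,14,15): 0⊕1⊕1⊕0⊕0⊕0⊕0⊕1 = 1
Syndrome s8…s1 = 1011 → error at position 11.
Flip position 11: 001011101100001 → 001011101110001

001011101110001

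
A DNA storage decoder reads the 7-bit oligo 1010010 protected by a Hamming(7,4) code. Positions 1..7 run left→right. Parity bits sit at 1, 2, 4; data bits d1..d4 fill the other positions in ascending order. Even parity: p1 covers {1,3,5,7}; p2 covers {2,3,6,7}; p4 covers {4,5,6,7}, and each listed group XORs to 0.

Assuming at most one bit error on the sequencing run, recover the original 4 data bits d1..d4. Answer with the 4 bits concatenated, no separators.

s1 (pos 1,3,5,7): 1⊕1⊕0⊕0 = 0
s2 (pos 2,3,6,7): 0⊕1⊕1⊕0 = 0
s4 (pos 4,5,6,7): 0⊕0⊕1⊕0 = 1
Syndrome s4…s1 = 100 → error at position 4.
Flip position 4: 1010010 → 1011010
Read data bits from positions 3,5,6,7: 1010

1010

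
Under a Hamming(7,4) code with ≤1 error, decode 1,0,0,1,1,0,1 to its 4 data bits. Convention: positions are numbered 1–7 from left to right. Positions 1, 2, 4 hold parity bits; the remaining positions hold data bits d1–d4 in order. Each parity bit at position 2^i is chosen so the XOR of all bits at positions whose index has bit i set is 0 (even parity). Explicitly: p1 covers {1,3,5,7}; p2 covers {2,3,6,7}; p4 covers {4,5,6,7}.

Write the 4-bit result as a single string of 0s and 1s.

s1 (pos 1,3,5,7): 1⊕0⊕1⊕1 = 1
s2 (pos 2,3,6,7): 0⊕0⊕0⊕1 = 1
s4 (pos 4,5,6,7): 1⊕1⊕0⊕1 = 1
Syndrome s4…s1 = 111 → error at position 7.
Flip position 7: 1001101 → 1001100
Read data bits from positions 3,5,6,7: 0100

0100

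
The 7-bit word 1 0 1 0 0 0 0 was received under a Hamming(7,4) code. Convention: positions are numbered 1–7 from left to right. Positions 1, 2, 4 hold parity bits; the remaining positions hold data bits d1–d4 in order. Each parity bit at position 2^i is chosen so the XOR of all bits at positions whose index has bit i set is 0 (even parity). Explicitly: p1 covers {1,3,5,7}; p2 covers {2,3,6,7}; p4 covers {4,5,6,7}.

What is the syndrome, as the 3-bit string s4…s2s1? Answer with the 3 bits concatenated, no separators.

010

s1 (pos 1,3,5,7): 1⊕1⊕0⊕0 = 0
s2 (pos 2,3,6,7): 0⊕1⊕0⊕0 = 1
s4 (pos 4,5,6,7): 0⊕0⊕0⊕0 = 0
Syndrome s4…s1 = 010 → error at position 2.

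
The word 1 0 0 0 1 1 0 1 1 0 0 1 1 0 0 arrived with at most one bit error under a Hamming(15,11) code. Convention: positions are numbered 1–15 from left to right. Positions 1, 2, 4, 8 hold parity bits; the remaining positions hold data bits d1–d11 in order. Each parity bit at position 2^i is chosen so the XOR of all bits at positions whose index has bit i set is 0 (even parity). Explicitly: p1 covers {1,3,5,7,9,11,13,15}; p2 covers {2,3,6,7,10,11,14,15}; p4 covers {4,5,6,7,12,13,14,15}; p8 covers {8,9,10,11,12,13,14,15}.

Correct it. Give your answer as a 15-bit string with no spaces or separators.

110011011001100

s1 (pos 1,3,5,7,9,11,13,15): 1⊕0⊕1⊕0⊕1⊕0⊕1⊕0 = 0
s2 (pos 2,3,6,7,10,11,14,15): 0⊕0⊕1⊕0⊕0⊕0⊕0⊕0 = 1
s4 (pos 4,5,6,7,12,13,14,15): 0⊕1⊕1⊕0⊕1⊕1⊕0⊕0 = 0
s8 (pos 8,9,10,11,12,13,14,15): 1⊕1⊕0⊕0⊕1⊕1⊕0⊕0 = 0
Syndrome s8…s1 = 0010 → error at position 2.
Flip position 2: 100011011001100 → 110011011001100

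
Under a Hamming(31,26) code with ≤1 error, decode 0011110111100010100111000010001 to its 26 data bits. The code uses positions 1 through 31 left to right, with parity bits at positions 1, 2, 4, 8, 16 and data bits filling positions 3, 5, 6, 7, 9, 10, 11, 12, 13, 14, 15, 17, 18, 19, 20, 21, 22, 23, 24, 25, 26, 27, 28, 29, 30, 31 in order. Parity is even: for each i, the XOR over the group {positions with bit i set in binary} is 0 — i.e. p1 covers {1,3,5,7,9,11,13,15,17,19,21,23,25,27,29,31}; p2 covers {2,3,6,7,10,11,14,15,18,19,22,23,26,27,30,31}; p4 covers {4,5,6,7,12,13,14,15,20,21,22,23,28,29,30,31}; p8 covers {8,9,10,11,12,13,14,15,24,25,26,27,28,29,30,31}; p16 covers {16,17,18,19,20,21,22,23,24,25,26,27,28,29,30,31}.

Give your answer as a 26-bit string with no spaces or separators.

11100110001100111000010001

s1 (pos 1,3,5,7,9,11,13,15,17,19,21,23,25,27,29,31): 0⊕1⊕1⊕0⊕1⊕1⊕0⊕1⊕1⊕0⊕1⊕0⊕0⊕1⊕0⊕1 = 1
s2 (pos 2,3,6,7,10,11,14,15,18,19,22,23,26,27,30,31): 0⊕1⊕1⊕0⊕1⊕1⊕0⊕1⊕0⊕0⊕1⊕0⊕0⊕1⊕0⊕1 = 0
s4 (pos 4,5,6,7,12,13,14,15,20,21,22,23,28,29,30,31): 1⊕1⊕1⊕0⊕0⊕0⊕0⊕1⊕1⊕1⊕1⊕0⊕0⊕0⊕0⊕1 = 0
s8 (pos 8,9,10,11,12,13,14,15,24,25,26,27,28,29,30,31): 1⊕1⊕1⊕1⊕0⊕0⊕0⊕1⊕0⊕0⊕0⊕1⊕0⊕0⊕0⊕1 = 1
s16 (pos 16,17,18,19,20,21,22,23,24,25,26,27,28,29,30,31): 0⊕1⊕0⊕0⊕1⊕1⊕1⊕0⊕0⊕0⊕0⊕1⊕0⊕0⊕0⊕1 = 0
Syndrome s16…s1 = 01001 → error at position 9.
Flip position 9: 0011110111100010100111000010001 → 0011110101100010100111000010001
Read data bits from positions 3,5,6,7,9,10,11,12,13,14,15,17,18,19,20,21,22,23,24,25,26,27,28,29,30,31: 11100110001100111000010001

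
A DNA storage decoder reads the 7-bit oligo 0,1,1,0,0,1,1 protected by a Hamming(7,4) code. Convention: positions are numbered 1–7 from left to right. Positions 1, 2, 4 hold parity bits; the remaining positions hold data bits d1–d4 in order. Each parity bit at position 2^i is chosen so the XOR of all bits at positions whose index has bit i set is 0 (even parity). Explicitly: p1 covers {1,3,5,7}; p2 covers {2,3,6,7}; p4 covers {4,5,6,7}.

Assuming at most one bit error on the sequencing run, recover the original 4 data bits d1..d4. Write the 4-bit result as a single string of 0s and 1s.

s1 (pos 1,3,5,7): 0⊕1⊕0⊕1 = 0
s2 (pos 2,3,6,7): 1⊕1⊕1⊕1 = 0
s4 (pos 4,5,6,7): 0⊕0⊕1⊕1 = 0
Syndrome s4…s1 = 000 → no error.
Read data bits from positions 3,5,6,7: 1011

1011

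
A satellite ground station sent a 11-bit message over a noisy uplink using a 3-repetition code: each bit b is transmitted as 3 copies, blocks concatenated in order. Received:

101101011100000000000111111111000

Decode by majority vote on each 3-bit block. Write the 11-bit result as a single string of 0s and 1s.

11100001110

Block 1 (101): 2 ones → 1
Block 2 (101): 2 ones → 1
Block 3 (011): 2 ones → 1
Block 4 (100): 1 one → 0
Block 5 (000): 0 ones → 0
Block 6 (000): 0 ones → 0
Block 7 (000): 0 ones → 0
Block 8 (111): 3 ones → 1
Block 9 (111): 3 ones → 1
Block 10 (111): 3 ones → 1
Block 11 (000): 0 ones → 0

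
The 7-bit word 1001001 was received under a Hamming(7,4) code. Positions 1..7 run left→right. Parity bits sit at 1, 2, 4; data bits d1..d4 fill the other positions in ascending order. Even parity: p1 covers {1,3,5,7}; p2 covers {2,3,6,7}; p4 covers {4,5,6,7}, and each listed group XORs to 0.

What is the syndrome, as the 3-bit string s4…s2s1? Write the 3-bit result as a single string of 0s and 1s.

s1 (pos 1,3,5,7): 1⊕0⊕0⊕1 = 0
s2 (pos 2,3,6,7): 0⊕0⊕0⊕1 = 1
s4 (pos 4,5,6,7): 1⊕0⊕0⊕1 = 0
Syndrome s4…s1 = 010 → error at position 2.

010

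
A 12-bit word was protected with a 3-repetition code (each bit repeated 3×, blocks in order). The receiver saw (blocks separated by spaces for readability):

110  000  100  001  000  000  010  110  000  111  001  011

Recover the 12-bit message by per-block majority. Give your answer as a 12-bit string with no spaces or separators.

100000010101

Block 1 (110): 2 ones → 1
Block 2 (000): 0 ones → 0
Block 3 (100): 1 one → 0
Block 4 (001): 1 one → 0
Block 5 (000): 0 ones → 0
Block 6 (000): 0 ones → 0
Block 7 (010): 1 one → 0
Block 8 (110): 2 ones → 1
Block 9 (000): 0 ones → 0
Block 10 (111): 3 ones → 1
Block 11 (001): 1 one → 0
Block 12 (011): 2 ones → 1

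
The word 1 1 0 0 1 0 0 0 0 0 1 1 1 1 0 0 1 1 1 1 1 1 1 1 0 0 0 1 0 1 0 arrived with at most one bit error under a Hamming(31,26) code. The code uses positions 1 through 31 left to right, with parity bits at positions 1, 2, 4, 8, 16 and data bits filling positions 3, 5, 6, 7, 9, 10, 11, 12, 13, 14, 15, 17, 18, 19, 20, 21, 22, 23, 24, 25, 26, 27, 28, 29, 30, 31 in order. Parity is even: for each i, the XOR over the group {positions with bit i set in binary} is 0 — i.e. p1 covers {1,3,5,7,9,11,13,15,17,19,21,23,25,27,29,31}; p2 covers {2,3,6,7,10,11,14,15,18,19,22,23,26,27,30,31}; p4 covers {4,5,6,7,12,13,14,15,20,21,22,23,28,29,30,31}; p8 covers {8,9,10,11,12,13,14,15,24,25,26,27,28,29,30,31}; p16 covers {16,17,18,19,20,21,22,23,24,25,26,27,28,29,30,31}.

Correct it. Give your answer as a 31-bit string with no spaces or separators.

1100100100111100111111110001010

s1 (pos 1,3,5,7,9,11,13,15,17,19,21,23,25,27,29,31): 1⊕0⊕1⊕0⊕0⊕1⊕1⊕0⊕1⊕1⊕1⊕1⊕0⊕0⊕0⊕0 = 0
s2 (pos 2,3,6,7,10,11,14,15,18,19,22,23,26,27,30,31): 1⊕0⊕0⊕0⊕0⊕1⊕1⊕0⊕1⊕1⊕1⊕1⊕0⊕0⊕1⊕0 = 0
s4 (pos 4,5,6,7,12,13,14,15,20,21,22,23,28,29,30,31): 0⊕1⊕0⊕0⊕1⊕1⊕1⊕0⊕1⊕1⊕1⊕1⊕1⊕0⊕1⊕0 = 0
s8 (pos 8,9,10,11,12,13,14,15,24,25,26,27,28,29,30,31): 0⊕0⊕0⊕1⊕1⊕1⊕1⊕0⊕1⊕0⊕0⊕0⊕1⊕0⊕1⊕0 = 1
s16 (pos 16,17,18,19,20,21,22,23,24,25,26,27,28,29,30,31): 0⊕1⊕1⊕1⊕1⊕1⊕1⊕1⊕1⊕0⊕0⊕0⊕1⊕0⊕1⊕0 = 0
Syndrome s16…s1 = 01000 → error at position 8.
Flip position 8: 1100100000111100111111110001010 → 1100100100111100111111110001010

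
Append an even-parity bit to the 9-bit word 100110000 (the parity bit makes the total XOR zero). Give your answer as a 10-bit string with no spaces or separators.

XOR of the 9 data bits: 1⊕0⊕0⊕1⊕1⊕0⊕0⊕0⊕0 = 1
Parity bit = 1 (so all 10 bits XOR to 0).

1001100001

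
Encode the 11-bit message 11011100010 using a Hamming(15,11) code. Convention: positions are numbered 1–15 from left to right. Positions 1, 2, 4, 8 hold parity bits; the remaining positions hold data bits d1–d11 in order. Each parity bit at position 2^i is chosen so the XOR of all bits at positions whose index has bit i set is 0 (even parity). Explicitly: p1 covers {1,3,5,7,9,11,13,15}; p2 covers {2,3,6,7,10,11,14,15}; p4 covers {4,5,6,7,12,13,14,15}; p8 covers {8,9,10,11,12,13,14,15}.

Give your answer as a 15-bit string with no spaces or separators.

001110111100010

Place data at non-parity positions: p1 p2 1 p4 1 0 1 p8 1 1 0 0 0 1 0
p1 (pos 1,3,5,7,9,11,13,15): XOR of data positions = 1⊕1⊕1⊕1⊕0⊕0⊕0 = 0
p2 (pos 2,3,6,7,10,11,14,15): XOR of data positions = 1⊕0⊕1⊕1⊕0⊕1⊕0 = 0
p4 (pos 4,5,6,7,12,13,14,15): XOR of data positions = 1⊕0⊕1⊕0⊕0⊕1⊕0 = 1
p8 (pos 8,9,10,11,12,13,14,15): XOR of data positions = 1⊕1⊕0⊕0⊕0⊕1⊕0 = 1
Codeword: 001110111100010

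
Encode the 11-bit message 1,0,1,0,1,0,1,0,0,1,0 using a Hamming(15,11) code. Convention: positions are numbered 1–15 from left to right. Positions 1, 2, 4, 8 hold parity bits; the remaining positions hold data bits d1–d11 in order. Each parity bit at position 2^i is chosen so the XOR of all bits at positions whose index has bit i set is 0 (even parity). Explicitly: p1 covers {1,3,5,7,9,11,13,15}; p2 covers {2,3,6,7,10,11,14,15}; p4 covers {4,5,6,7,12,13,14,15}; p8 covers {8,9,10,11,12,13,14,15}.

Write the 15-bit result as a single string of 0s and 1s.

101001011010010

Place data at non-parity positions: p1 p2 1 p4 0 1 0 p8 1 0 1 0 0 1 0
p1 (pos 1,3,5,7,9,11,13,15): XOR of data positions = 1⊕0⊕0⊕1⊕1⊕0⊕0 = 1
p2 (pos 2,3,6,7,10,11,14,15): XOR of data positions = 1⊕1⊕0⊕0⊕1⊕1⊕0 = 0
p4 (pos 4,5,6,7,12,13,14,15): XOR of data positions = 0⊕1⊕0⊕0⊕0⊕1⊕0 = 0
p8 (pos 8,9,10,11,12,13,14,15): XOR of data positions = 1⊕0⊕1⊕0⊕0⊕1⊕0 = 1
Codeword: 101001011010010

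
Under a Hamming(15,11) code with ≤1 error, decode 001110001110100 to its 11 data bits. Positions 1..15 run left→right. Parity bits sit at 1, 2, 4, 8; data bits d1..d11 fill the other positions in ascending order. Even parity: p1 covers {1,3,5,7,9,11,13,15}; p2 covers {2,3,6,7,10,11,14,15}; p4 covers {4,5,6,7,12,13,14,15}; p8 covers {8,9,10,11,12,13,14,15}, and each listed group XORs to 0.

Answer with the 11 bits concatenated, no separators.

11011110100

s1 (pos 1,3,5,7,9,11,13,15): 0⊕1⊕1⊕0⊕1⊕1⊕1⊕0 = 1
s2 (pos 2,3,6,7,10,11,14,15): 0⊕1⊕0⊕0⊕1⊕1⊕0⊕0 = 1
s4 (pos 4,5,6,7,12,13,14,15): 1⊕1⊕0⊕0⊕0⊕1⊕0⊕0 = 1
s8 (pos 8,9,10,11,12,13,14,15): 0⊕1⊕1⊕1⊕0⊕1⊕0⊕0 = 0
Syndrome s8…s1 = 0111 → error at position 7.
Flip position 7: 001110001110100 → 001110101110100
Read data bits from positions 3,5,6,7,9,10,11,12,13,14,15: 11011110100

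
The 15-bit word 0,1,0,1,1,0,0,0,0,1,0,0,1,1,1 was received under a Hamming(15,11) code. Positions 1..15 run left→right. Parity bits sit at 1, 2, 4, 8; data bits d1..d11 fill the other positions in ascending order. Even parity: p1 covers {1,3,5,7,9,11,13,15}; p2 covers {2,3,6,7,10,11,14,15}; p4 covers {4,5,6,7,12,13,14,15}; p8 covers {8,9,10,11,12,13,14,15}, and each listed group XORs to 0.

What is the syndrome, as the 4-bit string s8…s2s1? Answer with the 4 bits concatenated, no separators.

s1 (pos 1,3,5,7,9,11,13,15): 0⊕0⊕1⊕0⊕0⊕0⊕1⊕1 = 1
s2 (pos 2,3,6,7,10,11,14,15): 1⊕0⊕0⊕0⊕1⊕0⊕1⊕1 = 0
s4 (pos 4,5,6,7,12,13,14,15): 1⊕1⊕0⊕0⊕0⊕1⊕1⊕1 = 1
s8 (pos 8,9,10,11,12,13,14,15): 0⊕0⊕1⊕0⊕0⊕1⊕1⊕1 = 0
Syndrome s8…s1 = 0101 → error at position 5.

0101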